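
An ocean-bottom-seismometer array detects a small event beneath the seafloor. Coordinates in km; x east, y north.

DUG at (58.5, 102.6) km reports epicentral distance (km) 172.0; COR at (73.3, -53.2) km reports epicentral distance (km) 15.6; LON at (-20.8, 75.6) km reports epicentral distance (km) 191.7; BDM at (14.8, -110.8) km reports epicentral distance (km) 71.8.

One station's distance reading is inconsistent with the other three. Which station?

Solve using three stations at a time. Using DUG, COR, BDM (subtract circle equations pairwise → linear system) gives (x, y) ≈ (73.0, -68.8).
Distances from that point to each station vs reported:
  DUG: calculated 172.0 vs reported 172.0 → residual 0.0 km
  COR: calculated 15.6 vs reported 15.6 → residual 0.0 km
  LON: calculated 172.2 vs reported 191.7 → residual 19.5 km
  BDM: calculated 71.8 vs reported 71.8 → residual 0.0 km
DUG, COR, BDM are mutually consistent (residuals ≈ 0); LON is off by 19.5 km.

LON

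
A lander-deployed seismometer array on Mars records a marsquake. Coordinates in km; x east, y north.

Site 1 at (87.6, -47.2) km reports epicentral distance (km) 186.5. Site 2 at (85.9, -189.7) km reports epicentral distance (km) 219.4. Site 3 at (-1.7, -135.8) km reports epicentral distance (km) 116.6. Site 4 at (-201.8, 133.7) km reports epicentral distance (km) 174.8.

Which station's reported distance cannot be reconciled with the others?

Site 4

Solve using three stations at a time. Using Site 1, Site 2, Site 3 (subtract circle equations pairwise → linear system) gives (x, y) ≈ (-97.6, -69.4).
Distances from that point to each station vs reported:
  Site 1: calculated 186.5 vs reported 186.5 → residual 0.0 km
  Site 2: calculated 219.4 vs reported 219.4 → residual 0.0 km
  Site 3: calculated 116.7 vs reported 116.6 → residual 0.1 km
  Site 4: calculated 228.3 vs reported 174.8 → residual 53.5 km
Site 1, Site 2, Site 3 are mutually consistent (residuals ≈ 0); Site 4 is off by 53.5 km.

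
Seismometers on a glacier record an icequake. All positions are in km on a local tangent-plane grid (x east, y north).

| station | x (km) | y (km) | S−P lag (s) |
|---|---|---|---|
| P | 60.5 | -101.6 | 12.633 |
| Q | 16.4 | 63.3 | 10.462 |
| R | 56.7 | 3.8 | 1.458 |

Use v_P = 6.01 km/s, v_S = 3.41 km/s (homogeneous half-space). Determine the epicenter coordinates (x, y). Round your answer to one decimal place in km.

x ≈ 66.5 km, y ≈ -2.2 km

Distance from S−P lag: d = Δt · v_P v_S / (v_P − v_S) = Δt · (6.01·3.41)/(6.01−3.41) ≈ 7.8823·Δt.
So d_P = 99.58, d_Q = 82.47, d_R = 11.49 km.
Circle about each station: (x − 60.5)² + (y + 101.6)² = 99.58²; (x − 16.4)² + (y − 63.3)² = 82.47²; (x − 56.7)² + (y − 3.8)² = 11.49².
Subtracting the P equation from the Q and R equations removes the quadratic terms:
-88.2 x + 329.8 y = -6592.08
-7.6 x + 210.8 y = -969.32
Solving the 2×2 system: x ≈ 66.5, y ≈ -2.2 km.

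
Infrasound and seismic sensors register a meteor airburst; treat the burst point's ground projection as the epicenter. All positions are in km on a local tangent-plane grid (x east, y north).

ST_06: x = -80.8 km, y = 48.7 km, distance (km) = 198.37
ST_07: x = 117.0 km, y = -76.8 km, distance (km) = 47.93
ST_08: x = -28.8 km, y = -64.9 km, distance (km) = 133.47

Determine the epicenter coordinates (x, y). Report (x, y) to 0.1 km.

Circle about each station: (x + 80.8)² + (y − 48.7)² = 198.37²; (x − 117.0)² + (y + 76.8)² = 47.93²; (x + 28.8)² + (y + 64.9)² = 133.47².
Subtracting the ST_06 equation from the ST_07 and ST_08 equations removes the quadratic terms:
395.6 x − 251.0 y = 47740.28
104.0 x − 227.2 y = 17677.54
Solving the 2×2 system: x ≈ 100.5, y ≈ -31.8 km.

100.5 km east, -31.8 km north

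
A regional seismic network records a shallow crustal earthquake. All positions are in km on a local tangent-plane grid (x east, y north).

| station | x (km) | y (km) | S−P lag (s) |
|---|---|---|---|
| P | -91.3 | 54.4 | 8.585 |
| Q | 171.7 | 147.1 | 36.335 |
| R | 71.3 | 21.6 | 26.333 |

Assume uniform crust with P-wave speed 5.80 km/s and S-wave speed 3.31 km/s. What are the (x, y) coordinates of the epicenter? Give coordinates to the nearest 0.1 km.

-107.0 km east, 118.7 km north

Distance from S−P lag: d = Δt · v_P v_S / (v_P − v_S) = Δt · (5.80·3.31)/(5.80−3.31) ≈ 7.7100·Δt.
So d_P = 66.19, d_Q = 280.14, d_R = 203.03 km.
Circle about each station: (x + 91.3)² + (y − 54.4)² = 66.19²; (x − 171.7)² + (y − 147.1)² = 280.14²; (x − 71.3)² + (y − 21.6)² = 203.03².
Subtracting the P equation from the Q and R equations removes the quadratic terms:
526.0 x + 185.4 y = -34273.05
325.2 x − 65.6 y = -42584.86
Solving the 2×2 system: x ≈ -107.0, y ≈ 118.7 km.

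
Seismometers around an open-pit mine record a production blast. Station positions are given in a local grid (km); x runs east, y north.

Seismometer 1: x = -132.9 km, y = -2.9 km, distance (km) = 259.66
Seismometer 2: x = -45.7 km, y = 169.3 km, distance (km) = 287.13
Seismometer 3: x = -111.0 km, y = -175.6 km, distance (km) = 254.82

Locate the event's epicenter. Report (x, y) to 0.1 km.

(119.0, -65.9)

Circle about each station: (x + 132.9)² + (y + 2.9)² = 259.66²; (x + 45.7)² + (y − 169.3)² = 287.13²; (x + 111.0)² + (y + 175.6)² = 254.82².
Subtracting the Seismometer 1 equation from the Seismometer 2 and Seismometer 3 equations removes the quadratic terms:
174.4 x + 344.4 y = -1940.16
43.8 x − 345.4 y = 27975.62
Solving the 2×2 system: x ≈ 119.0, y ≈ -65.9 km.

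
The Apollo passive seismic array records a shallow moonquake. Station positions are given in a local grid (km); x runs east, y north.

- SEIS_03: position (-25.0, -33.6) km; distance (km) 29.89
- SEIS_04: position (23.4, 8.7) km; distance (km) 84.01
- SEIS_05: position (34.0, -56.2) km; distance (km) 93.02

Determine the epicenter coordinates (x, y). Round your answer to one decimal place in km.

(-53.6, -24.9)

Circle about each station: (x + 25.0)² + (y + 33.6)² = 29.89²; (x − 23.4)² + (y − 8.7)² = 84.01²; (x − 34.0)² + (y + 56.2)² = 93.02².
Subtracting pairs of circle equations eliminates x²+y² and gives linear equations (the radical axes):
96.8 x + 84.6 y = -7294.98
118.0 x − 45.2 y = -5198.83
Solving the 2×2 system: x ≈ -53.6, y ≈ -24.9 km.
Check against SEIS_03 (with the unrounded x, y): √((x + 25.0)²+(y + 33.6)²) = 29.89 ≈ 29.89 km. ✓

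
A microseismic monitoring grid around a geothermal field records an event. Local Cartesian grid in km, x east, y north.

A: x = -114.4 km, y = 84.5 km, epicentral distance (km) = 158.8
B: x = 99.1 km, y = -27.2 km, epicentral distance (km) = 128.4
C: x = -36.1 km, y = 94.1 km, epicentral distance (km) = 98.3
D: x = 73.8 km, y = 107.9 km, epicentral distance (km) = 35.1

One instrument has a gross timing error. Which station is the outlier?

C

Solve using three stations at a time. Using A, B, D (subtract circle equations pairwise → linear system) gives (x, y) ≈ (44.3, 88.9).
Distances from that point to each station vs reported:
  A: calculated 158.8 vs reported 158.8 → residual 0.0 km
  B: calculated 128.4 vs reported 128.4 → residual 0.0 km
  C: calculated 80.6 vs reported 98.3 → residual 17.7 km
  D: calculated 35.1 vs reported 35.1 → residual 0.0 km
A, B, D are mutually consistent (residuals ≈ 0); C is off by 17.7 km.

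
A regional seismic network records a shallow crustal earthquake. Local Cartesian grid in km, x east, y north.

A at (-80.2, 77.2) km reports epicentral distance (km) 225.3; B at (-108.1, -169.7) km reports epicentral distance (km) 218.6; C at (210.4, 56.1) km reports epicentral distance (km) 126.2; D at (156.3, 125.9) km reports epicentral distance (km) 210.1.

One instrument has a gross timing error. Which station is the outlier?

Solve using three stations at a time. Using A, B, D (subtract circle equations pairwise → linear system) gives (x, y) ≈ (88.0, -72.9).
Distances from that point to each station vs reported:
  A: calculated 225.4 vs reported 225.3 → residual 0.1 km
  B: calculated 218.7 vs reported 218.6 → residual 0.1 km
  C: calculated 177.8 vs reported 126.2 → residual 51.6 km
  D: calculated 210.2 vs reported 210.1 → residual 0.1 km
A, B, D are mutually consistent (residuals ≈ 0); C is off by 51.6 km.

C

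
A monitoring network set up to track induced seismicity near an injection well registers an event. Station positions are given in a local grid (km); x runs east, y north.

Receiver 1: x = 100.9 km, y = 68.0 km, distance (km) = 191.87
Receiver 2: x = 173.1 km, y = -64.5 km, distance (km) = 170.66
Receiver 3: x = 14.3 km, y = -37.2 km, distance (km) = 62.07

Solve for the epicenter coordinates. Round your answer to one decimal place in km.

Circle about each station: (x − 100.9)² + (y − 68.0)² = 191.87²; (x − 173.1)² + (y + 64.5)² = 170.66²; (x − 14.3)² + (y + 37.2)² = 62.07².
Subtracting pairs of circle equations eliminates x²+y² and gives linear equations (the radical axes):
144.4 x − 265.0 y = 27008.31
-173.2 x − 210.4 y = 19744.93
Solving the 2×2 system: x ≈ 5.9, y ≈ -98.7 km.

(5.9, -98.7)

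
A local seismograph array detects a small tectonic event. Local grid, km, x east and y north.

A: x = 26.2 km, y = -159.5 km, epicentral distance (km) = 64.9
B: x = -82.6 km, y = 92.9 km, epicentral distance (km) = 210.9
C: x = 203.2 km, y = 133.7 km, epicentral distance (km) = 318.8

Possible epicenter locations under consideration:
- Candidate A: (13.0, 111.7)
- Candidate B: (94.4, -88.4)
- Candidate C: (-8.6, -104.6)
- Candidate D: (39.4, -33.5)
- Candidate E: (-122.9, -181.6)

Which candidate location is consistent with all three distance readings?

Candidate C

For each candidate, compare |candidate − station| to the reported distance:
Candidate A: residuals A 206.6, B 113.5, C 127.3 → max 206.6 km
Candidate B: residuals A 33.6, B 42.5, C 71.5 → max 71.5 km
Candidate C: residuals A 0.1, B 0.0, C 0.0 → max 0.1 km
Candidate D: residuals A 61.8, B 35.2, C 84.7 → max 84.7 km
Candidate E: residuals A 85.8, B 66.5, C 134.8 → max 134.8 km
Only Candidate C has all residuals ≈ 0.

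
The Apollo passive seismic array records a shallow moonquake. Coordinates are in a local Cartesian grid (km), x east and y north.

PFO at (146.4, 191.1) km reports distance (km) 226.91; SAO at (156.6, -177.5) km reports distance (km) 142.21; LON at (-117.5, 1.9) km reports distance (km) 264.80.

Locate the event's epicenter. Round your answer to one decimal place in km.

144.6 km east, -35.8 km north

Circle about each station: (x − 146.4)² + (y − 191.1)² = 226.91²; (x − 156.6)² + (y + 177.5)² = 142.21²; (x + 117.5)² + (y − 1.9)² = 264.80².
Subtracting the PFO equation from the SAO and LON equations removes the quadratic terms:
20.4 x − 737.2 y = 29342.10
-527.8 x − 378.4 y = -62773.20
Solving the 2×2 system: x ≈ 144.6, y ≈ -35.8 km.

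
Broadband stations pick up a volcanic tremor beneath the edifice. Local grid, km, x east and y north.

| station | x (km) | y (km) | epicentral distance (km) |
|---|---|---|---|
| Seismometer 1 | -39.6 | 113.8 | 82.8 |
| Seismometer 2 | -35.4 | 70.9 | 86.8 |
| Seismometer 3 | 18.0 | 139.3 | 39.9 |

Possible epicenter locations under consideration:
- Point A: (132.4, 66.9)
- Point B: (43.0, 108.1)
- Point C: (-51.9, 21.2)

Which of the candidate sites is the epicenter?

For each candidate, compare |candidate − station| to the reported distance:
Point A: residuals Seismometer 1 95.5, Seismometer 2 81.0, Seismometer 3 95.5 → max 95.5 km
Point B: residuals Seismometer 1 0.0, Seismometer 2 0.0, Seismometer 3 0.1 → max 0.1 km
Point C: residuals Seismometer 1 10.6, Seismometer 2 34.4, Seismometer 3 97.3 → max 97.3 km
Only Point B has all residuals ≈ 0.

Point B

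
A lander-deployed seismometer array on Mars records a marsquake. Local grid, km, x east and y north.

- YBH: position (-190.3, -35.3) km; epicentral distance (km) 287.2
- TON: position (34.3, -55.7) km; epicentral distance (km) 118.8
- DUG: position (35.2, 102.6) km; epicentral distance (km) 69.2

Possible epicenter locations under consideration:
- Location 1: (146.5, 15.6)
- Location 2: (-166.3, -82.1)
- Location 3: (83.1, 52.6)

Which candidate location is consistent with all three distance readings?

Location 3

For each candidate, compare |candidate − station| to the reported distance:
Location 1: residuals YBH 53.4, TON 14.1, DUG 72.1 → max 72.1 km
Location 2: residuals YBH 234.6, TON 83.5, DUG 204.1 → max 234.6 km
Location 3: residuals YBH 0.0, TON 0.0, DUG 0.0 → max 0.0 km
Only Location 3 has all residuals ≈ 0.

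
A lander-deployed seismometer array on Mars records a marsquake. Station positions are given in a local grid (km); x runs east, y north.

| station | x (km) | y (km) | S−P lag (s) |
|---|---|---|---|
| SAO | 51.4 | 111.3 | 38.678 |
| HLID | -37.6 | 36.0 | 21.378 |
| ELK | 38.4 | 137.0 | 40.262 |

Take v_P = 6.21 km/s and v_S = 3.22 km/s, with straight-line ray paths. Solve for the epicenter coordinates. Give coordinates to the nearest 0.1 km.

-130.0 km east, -73.1 km north

Distance from S−P lag: d = Δt · v_P v_S / (v_P − v_S) = Δt · (6.21·3.22)/(6.21−3.22) ≈ 6.6877·Δt.
So d_SAO = 258.67, d_HLID = 142.97, d_ELK = 269.26 km.
Circle about each station: (x − 51.4)² + (y − 111.3)² = 258.67²; (x + 37.6)² + (y − 36.0)² = 142.97²; (x − 38.4)² + (y − 137.0)² = 269.26².
Subtracting the SAO equation from the HLID and ELK equations removes the quadratic terms:
-178.0 x − 150.6 y = 34149.86
-26.0 x + 51.4 y = -376.87
Solving the 2×2 system: x ≈ -130.0, y ≈ -73.1 km.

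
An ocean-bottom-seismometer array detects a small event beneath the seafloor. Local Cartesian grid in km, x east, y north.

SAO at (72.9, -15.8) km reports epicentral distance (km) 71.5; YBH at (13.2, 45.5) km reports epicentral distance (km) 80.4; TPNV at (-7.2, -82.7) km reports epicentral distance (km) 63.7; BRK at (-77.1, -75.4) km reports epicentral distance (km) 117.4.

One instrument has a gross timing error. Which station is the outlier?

SAO

Solve using three stations at a time. Using YBH, TPNV, BRK (subtract circle equations pairwise → linear system) gives (x, y) ≈ (32.3, -32.6).
Distances from that point to each station vs reported:
  SAO: calculated 44.0 vs reported 71.5 → residual 27.5 km
  YBH: calculated 80.4 vs reported 80.4 → residual 0.0 km
  TPNV: calculated 63.7 vs reported 63.7 → residual 0.0 km
  BRK: calculated 117.4 vs reported 117.4 → residual 0.0 km
YBH, TPNV, BRK are mutually consistent (residuals ≈ 0); SAO is off by 27.5 km.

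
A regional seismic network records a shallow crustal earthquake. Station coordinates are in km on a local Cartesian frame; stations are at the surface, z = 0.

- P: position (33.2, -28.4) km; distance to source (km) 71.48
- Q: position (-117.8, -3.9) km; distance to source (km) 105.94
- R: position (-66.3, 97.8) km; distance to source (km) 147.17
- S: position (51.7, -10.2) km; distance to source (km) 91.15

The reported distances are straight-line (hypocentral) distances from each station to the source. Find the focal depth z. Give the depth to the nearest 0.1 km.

39.5 km

Each station gives a sphere (x−x_i)² + (y−y_i)² + z² = d_i² (stations at z=0).
Subtracting the P sphere from Q and R: z² cancels, leaving linear equations in x and y:
-302.0 x + 49.0 y = 5869.36
-199.0 x + 252.4 y = -4497.89
Solving: x ≈ -25.601, y ≈ -38.005 km (keep extra digits for the depth step; rounded: -25.6, -38.0).
Then from the P sphere: z² = 71.48² − (x − 33.2)² − (y + 28.4)² with x = -25.601, y = -38.005, so z ≈ 39.491 ≈ 39.5 km.
Check against S (with the unrounded solution): distance 91.15 ≈ 91.15 km. ✓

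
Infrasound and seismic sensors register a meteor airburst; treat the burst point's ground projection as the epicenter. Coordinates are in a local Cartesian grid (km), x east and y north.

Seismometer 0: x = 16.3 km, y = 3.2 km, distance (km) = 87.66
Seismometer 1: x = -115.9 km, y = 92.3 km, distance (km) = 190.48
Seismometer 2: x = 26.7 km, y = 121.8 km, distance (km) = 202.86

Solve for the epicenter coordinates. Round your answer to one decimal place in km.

Circle about each station: (x − 16.3)² + (y − 3.2)² = 87.66²; (x + 115.9)² + (y − 92.3)² = 190.48²; (x − 26.7)² + (y − 121.8)² = 202.86².
Subtracting pairs of circle equations eliminates x²+y² and gives linear equations (the radical axes):
-264.4 x + 178.2 y = -6922.18
20.8 x + 237.2 y = -18195.70
Solving the 2×2 system: x ≈ -24.1, y ≈ -74.6 km.

x ≈ -24.1 km, y ≈ -74.6 km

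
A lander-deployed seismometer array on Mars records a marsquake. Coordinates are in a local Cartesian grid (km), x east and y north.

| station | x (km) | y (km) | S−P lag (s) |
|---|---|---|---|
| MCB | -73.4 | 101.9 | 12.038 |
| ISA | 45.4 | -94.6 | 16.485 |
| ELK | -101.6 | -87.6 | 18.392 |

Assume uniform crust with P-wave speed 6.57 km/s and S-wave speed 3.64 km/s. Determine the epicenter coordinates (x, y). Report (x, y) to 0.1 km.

Distance from S−P lag: d = Δt · v_P v_S / (v_P − v_S) = Δt · (6.57·3.64)/(6.57−3.64) ≈ 8.1620·Δt.
So d_MCB = 98.25, d_ISA = 134.55, d_ELK = 150.12 km.
Circle about each station: (x + 73.4)² + (y − 101.9)² = 98.25²; (x − 45.4)² + (y + 94.6)² = 134.55²; (x + 101.6)² + (y + 87.6)² = 150.12².
Subtracting the MCB equation from the ISA and ELK equations removes the quadratic terms:
237.6 x − 393.0 y = -13211.49
-56.4 x − 379.0 y = -10657.80
Solving the 2×2 system: x ≈ -7.3, y ≈ 29.2 km.

x ≈ -7.3 km, y ≈ 29.2 km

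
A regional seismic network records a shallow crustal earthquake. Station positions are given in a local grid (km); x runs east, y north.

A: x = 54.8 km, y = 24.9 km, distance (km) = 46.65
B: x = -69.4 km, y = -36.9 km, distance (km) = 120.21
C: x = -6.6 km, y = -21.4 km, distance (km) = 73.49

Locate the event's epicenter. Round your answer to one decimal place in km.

14.8 km east, 48.9 km north

Circle about each station: (x − 54.8)² + (y − 24.9)² = 46.65²; (x + 69.4)² + (y + 36.9)² = 120.21²; (x + 6.6)² + (y + 21.4)² = 73.49².
Subtracting the A equation from the B and C equations removes the quadratic terms:
-248.4 x − 123.6 y = -9719.30
-122.8 x − 92.6 y = -6346.09
Solving the 2×2 system: x ≈ 14.8, y ≈ 48.9 km.
Check against A (with the unrounded x, y): √((x − 54.8)²+(y − 24.9)²) = 46.68 ≈ 46.65 km. ✓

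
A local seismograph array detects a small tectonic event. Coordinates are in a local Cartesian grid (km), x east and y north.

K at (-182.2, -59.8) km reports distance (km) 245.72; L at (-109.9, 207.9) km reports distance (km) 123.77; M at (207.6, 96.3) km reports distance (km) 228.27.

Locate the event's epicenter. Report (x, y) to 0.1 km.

Circle about each station: (x + 182.2)² + (y + 59.8)² = 245.72²; (x + 109.9)² + (y − 207.9)² = 123.77²; (x − 207.6)² + (y − 96.3)² = 228.27².
Subtracting pairs of circle equations eliminates x²+y² and gives linear equations (the radical axes):
144.6 x + 535.4 y = 63586.85
779.6 x + 312.2 y = 23869.70
Solving the 2×2 system: x ≈ -19.0, y ≈ 123.9 km.
Check against K (with the unrounded x, y): √((x + 182.2)²+(y + 59.8)²) = 245.72 ≈ 245.72 km. ✓

(-19.0, 123.9)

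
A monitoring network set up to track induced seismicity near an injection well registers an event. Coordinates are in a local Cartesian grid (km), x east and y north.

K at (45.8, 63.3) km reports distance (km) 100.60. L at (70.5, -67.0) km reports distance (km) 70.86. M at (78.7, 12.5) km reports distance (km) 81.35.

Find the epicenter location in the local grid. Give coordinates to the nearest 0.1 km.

Circle about each station: (x − 45.8)² + (y − 63.3)² = 100.60²; (x − 70.5)² + (y + 67.0)² = 70.86²; (x − 78.7)² + (y − 12.5)² = 81.35².
Subtracting pairs of circle equations eliminates x²+y² and gives linear equations (the radical axes):
49.4 x − 260.6 y = 8453.94
65.8 x − 101.6 y = 3747.95
Solving the 2×2 system: x ≈ 9.7, y ≈ -30.6 km.

9.7 km east, -30.6 km north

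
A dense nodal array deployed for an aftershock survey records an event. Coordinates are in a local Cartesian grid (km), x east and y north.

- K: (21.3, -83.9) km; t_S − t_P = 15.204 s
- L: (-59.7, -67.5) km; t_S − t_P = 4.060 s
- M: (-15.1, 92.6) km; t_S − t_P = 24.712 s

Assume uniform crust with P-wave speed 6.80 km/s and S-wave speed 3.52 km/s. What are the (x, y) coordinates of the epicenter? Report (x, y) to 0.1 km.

Distance from S−P lag: d = Δt · v_P v_S / (v_P − v_S) = Δt · (6.80·3.52)/(6.80−3.52) ≈ 7.2976·Δt.
So d_K = 110.95, d_L = 29.63, d_M = 180.34 km.
Circle about each station: (x − 21.3)² + (y + 83.9)² = 110.95²; (x + 59.7)² + (y + 67.5)² = 29.63²; (x + 15.1)² + (y − 92.6)² = 180.34².
Subtracting the K equation from the L and M equations removes the quadratic terms:
-162.0 x + 32.8 y = 12059.41
-72.8 x + 353.0 y = -18902.74
Solving the 2×2 system: x ≈ -89.0, y ≈ -71.9 km.
Check against K (with the unrounded x, y): √((x − 21.3)²+(y + 83.9)²) = 110.95 ≈ 110.95 km. ✓

(-89.0, -71.9)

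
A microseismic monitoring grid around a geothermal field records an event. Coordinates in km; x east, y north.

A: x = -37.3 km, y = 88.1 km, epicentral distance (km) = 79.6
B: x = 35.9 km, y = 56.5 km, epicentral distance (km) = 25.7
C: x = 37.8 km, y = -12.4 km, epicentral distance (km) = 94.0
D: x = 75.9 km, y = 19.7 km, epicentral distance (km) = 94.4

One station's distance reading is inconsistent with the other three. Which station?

Solve using three stations at a time. Using A, B, C (subtract circle equations pairwise → linear system) gives (x, y) ≈ (42.0, 81.5).
Distances from that point to each station vs reported:
  A: calculated 79.6 vs reported 79.6 → residual 0.0 km
  B: calculated 25.8 vs reported 25.7 → residual 0.1 km
  C: calculated 94.0 vs reported 94.0 → residual 0.0 km
  D: calculated 70.5 vs reported 94.4 → residual 23.9 km
A, B, C are mutually consistent (residuals ≈ 0); D is off by 23.9 km.

D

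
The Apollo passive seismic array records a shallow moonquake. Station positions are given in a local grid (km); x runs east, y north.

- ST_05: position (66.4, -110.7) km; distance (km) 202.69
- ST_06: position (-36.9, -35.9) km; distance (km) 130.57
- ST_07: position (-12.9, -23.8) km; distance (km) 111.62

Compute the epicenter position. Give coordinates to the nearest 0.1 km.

(12.9, 84.8)

Circle about each station: (x − 66.4)² + (y + 110.7)² = 202.69²; (x + 36.9)² + (y + 35.9)² = 130.57²; (x + 12.9)² + (y + 23.8)² = 111.62².
Subtracting pairs of circle equations eliminates x²+y² and gives linear equations (the radical axes):
-206.6 x + 149.6 y = 10021.68
-158.6 x + 173.8 y = 12693.61
Solving the 2×2 system: x ≈ 12.9, y ≈ 84.8 km.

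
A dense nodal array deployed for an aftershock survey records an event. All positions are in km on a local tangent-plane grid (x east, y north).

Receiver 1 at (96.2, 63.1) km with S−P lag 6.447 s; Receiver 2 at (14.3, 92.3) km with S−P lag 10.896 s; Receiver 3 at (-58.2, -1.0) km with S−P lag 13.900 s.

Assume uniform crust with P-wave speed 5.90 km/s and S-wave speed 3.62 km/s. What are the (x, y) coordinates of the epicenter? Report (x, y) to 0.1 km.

Distance from S−P lag: d = Δt · v_P v_S / (v_P − v_S) = Δt · (5.90·3.62)/(5.90−3.62) ≈ 9.3675·Δt.
So d_Receiver 1 = 60.39, d_Receiver 2 = 102.07, d_Receiver 3 = 130.21 km.
Circle about each station: (x − 96.2)² + (y − 63.1)² = 60.39²; (x − 14.3)² + (y − 92.3)² = 102.07²; (x + 58.2)² + (y + 1.0)² = 130.21².
Subtracting the Receiver 1 equation from the Receiver 2 and Receiver 3 equations removes the quadratic terms:
-163.8 x + 58.4 y = -11283.60
-308.8 x − 128.2 y = -23155.50
Solving the 2×2 system: x ≈ 71.7, y ≈ 7.9 km.
Check against Receiver 1 (with the unrounded x, y): √((x − 96.2)²+(y − 63.1)²) = 60.39 ≈ 60.39 km. ✓

(71.7, 7.9)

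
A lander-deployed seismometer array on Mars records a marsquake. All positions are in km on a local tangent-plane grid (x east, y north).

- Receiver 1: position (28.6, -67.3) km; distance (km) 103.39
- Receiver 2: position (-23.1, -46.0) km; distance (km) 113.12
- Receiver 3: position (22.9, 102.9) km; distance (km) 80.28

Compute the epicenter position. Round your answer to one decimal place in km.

59.4 km east, 31.4 km north

Circle about each station: (x − 28.6)² + (y + 67.3)² = 103.39²; (x + 23.1)² + (y + 46.0)² = 113.12²; (x − 22.9)² + (y − 102.9)² = 80.28².
Subtracting pairs of circle equations eliminates x²+y² and gives linear equations (the radical axes):
-103.4 x + 42.6 y = -4804.28
-11.4 x + 340.4 y = 10010.18
Solving the 2×2 system: x ≈ 59.4, y ≈ 31.4 km.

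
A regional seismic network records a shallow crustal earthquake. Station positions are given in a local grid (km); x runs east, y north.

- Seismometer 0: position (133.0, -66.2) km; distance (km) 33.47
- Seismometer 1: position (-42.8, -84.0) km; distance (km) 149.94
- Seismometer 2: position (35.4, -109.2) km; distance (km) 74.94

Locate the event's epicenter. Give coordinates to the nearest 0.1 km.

(107.1, -87.4)

Circle about each station: (x − 133.0)² + (y + 66.2)² = 33.47²; (x + 42.8)² + (y + 84.0)² = 149.94²; (x − 35.4)² + (y + 109.2)² = 74.94².
Subtracting the Seismometer 0 equation from the Seismometer 1 and Seismometer 2 equations removes the quadratic terms:
-351.6 x − 35.6 y = -34545.36
-195.2 x − 86.0 y = -13389.40
Solving the 2×2 system: x ≈ 107.1, y ≈ -87.4 km.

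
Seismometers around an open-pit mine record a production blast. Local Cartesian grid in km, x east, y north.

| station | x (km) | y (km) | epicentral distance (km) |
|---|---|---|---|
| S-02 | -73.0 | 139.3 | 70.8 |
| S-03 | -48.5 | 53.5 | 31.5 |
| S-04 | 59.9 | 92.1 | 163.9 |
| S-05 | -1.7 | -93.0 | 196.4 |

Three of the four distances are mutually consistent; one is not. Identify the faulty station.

S-03

Solve using three stations at a time. Using S-02, S-04, S-05 (subtract circle equations pairwise → linear system) gives (x, y) ≈ (-103.1, 75.2).
Distances from that point to each station vs reported:
  S-02: calculated 70.8 vs reported 70.8 → residual 0.0 km
  S-03: calculated 58.8 vs reported 31.5 → residual 27.3 km
  S-04: calculated 163.9 vs reported 163.9 → residual 0.0 km
  S-05: calculated 196.4 vs reported 196.4 → residual 0.0 km
S-02, S-04, S-05 are mutually consistent (residuals ≈ 0); S-03 is off by 27.3 km.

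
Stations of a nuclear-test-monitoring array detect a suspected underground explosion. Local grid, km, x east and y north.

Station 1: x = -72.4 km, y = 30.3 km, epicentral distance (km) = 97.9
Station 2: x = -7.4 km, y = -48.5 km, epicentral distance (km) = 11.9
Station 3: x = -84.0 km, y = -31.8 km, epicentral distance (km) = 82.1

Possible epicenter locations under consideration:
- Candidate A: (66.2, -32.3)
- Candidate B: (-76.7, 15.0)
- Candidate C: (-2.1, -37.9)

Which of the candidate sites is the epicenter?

Candidate C

For each candidate, compare |candidate − station| to the reported distance:
Candidate A: residuals Station 1 54.2, Station 2 63.5, Station 3 68.1 → max 68.1 km
Candidate B: residuals Station 1 82.0, Station 2 82.1, Station 3 34.7 → max 82.1 km
Candidate C: residuals Station 1 0.0, Station 2 0.0, Station 3 0.0 → max 0.0 km
Only Candidate C has all residuals ≈ 0.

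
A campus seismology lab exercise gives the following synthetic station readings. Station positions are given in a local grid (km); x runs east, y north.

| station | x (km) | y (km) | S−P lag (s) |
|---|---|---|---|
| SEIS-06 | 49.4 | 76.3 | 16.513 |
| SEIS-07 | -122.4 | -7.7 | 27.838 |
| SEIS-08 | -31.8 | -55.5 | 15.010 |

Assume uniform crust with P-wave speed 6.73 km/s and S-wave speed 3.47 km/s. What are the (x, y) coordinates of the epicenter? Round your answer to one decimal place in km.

Distance from S−P lag: d = Δt · v_P v_S / (v_P − v_S) = Δt · (6.73·3.47)/(6.73−3.47) ≈ 7.1635·Δt.
So d_SEIS-06 = 118.29, d_SEIS-07 = 199.42, d_SEIS-08 = 107.52 km.
Circle about each station: (x − 49.4)² + (y − 76.3)² = 118.29²; (x + 122.4)² + (y + 7.7)² = 199.42²; (x + 31.8)² + (y + 55.5)² = 107.52².
Subtracting pairs of circle equations eliminates x²+y² and gives linear equations (the radical axes):
-343.6 x − 168.0 y = -18996.81
-162.4 x − 263.6 y = -1738.59
Solving the 2×2 system: x ≈ 74.5, y ≈ -39.3 km.

(74.5, -39.3)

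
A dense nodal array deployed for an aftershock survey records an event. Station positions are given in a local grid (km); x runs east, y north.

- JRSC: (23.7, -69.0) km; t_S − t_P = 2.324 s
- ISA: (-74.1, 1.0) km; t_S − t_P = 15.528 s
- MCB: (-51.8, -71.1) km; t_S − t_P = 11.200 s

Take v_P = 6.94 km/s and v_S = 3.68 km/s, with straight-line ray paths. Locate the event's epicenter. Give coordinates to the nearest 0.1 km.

34.3 km east, -54.2 km north

Distance from S−P lag: d = Δt · v_P v_S / (v_P − v_S) = Δt · (6.94·3.68)/(6.94−3.68) ≈ 7.8341·Δt.
So d_JRSC = 18.21, d_ISA = 121.65, d_MCB = 87.74 km.
Circle about each station: (x − 23.7)² + (y + 69.0)² = 18.21²; (x + 74.1)² + (y − 1.0)² = 121.65²; (x + 51.8)² + (y + 71.1)² = 87.74².
Subtracting pairs of circle equations eliminates x²+y² and gives linear equations (the radical axes):
-195.6 x + 140.0 y = -14298.00
-151.0 x − 4.2 y = -4950.94
Solving the 2×2 system: x ≈ 34.3, y ≈ -54.2 km.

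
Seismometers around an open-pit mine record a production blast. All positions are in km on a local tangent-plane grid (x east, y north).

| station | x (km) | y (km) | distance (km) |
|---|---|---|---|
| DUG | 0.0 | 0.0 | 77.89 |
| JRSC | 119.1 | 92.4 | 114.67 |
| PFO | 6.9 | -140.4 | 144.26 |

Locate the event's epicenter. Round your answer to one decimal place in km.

Circle about each station: x² + y² = 77.89²; (x − 119.1)² + (y − 92.4)² = 114.67²; (x − 6.9)² + (y + 140.4)² = 144.26².
Subtracting pairs of circle equations eliminates x²+y² and gives linear equations (the radical axes):
238.2 x + 184.8 y = 15640.21
13.8 x − 280.8 y = 5015.67
Solving the 2×2 system: x ≈ 76.6, y ≈ -14.1 km.
Check against DUG (with the unrounded x, y): √(x²+y²) = 77.88 ≈ 77.89 km. ✓

x ≈ 76.6 km, y ≈ -14.1 km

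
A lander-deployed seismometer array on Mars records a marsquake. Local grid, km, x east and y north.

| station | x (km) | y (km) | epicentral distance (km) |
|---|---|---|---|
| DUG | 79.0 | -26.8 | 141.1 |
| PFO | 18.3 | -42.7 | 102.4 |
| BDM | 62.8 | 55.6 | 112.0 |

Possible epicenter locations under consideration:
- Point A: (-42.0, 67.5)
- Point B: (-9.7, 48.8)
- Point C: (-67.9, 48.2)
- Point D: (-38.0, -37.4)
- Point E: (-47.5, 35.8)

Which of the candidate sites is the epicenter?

Point E

For each candidate, compare |candidate − station| to the reported distance:
Point A: residuals DUG 12.3, PFO 23.2, BDM 6.5 → max 23.2 km
Point B: residuals DUG 24.6, PFO 6.7, BDM 39.2 → max 39.2 km
Point C: residuals DUG 23.8, PFO 22.9, BDM 18.9 → max 23.8 km
Point D: residuals DUG 23.6, PFO 45.9, BDM 25.1 → max 45.9 km
Point E: residuals DUG 0.0, PFO 0.0, BDM 0.1 → max 0.1 km
Only Point E has all residuals ≈ 0.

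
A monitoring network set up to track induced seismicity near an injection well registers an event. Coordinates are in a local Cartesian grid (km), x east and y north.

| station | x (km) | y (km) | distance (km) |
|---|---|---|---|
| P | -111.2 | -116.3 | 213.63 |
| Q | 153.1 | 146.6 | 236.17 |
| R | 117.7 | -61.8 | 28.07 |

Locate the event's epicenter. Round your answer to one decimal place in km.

Circle about each station: (x + 111.2)² + (y + 116.3)² = 213.63²; (x − 153.1)² + (y − 146.6)² = 236.17²; (x − 117.7)² + (y + 61.8)² = 28.07².
Subtracting the P equation from the Q and R equations removes the quadratic terms:
528.6 x + 525.8 y = 8901.55
457.8 x + 109.0 y = 36631.25
Solving the 2×2 system: x ≈ 99.9, y ≈ -83.5 km.
Check against P (with the unrounded x, y): √((x + 111.2)²+(y + 116.3)²) = 213.63 ≈ 213.63 km. ✓

(99.9, -83.5)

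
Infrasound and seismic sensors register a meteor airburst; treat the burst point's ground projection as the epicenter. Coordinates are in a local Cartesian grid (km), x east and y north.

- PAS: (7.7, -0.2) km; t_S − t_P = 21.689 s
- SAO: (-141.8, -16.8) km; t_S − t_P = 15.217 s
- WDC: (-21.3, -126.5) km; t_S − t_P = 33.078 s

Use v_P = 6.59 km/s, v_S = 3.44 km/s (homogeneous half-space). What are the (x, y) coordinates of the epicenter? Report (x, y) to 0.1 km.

(-119.4, 90.4)

Distance from S−P lag: d = Δt · v_P v_S / (v_P − v_S) = Δt · (6.59·3.44)/(6.59−3.44) ≈ 7.1967·Δt.
So d_PAS = 156.09, d_SAO = 109.51, d_WDC = 238.05 km.
Circle about each station: (x − 7.7)² + (y + 0.2)² = 156.09²; (x + 141.8)² + (y + 16.8)² = 109.51²; (x + 21.3)² + (y + 126.5)² = 238.05².
Subtracting the PAS equation from the SAO and WDC equations removes the quadratic terms:
-299.0 x − 33.2 y = 32701.80
-58.0 x − 252.6 y = -15907.10
Solving the 2×2 system: x ≈ -119.4, y ≈ 90.4 km.
Check against PAS (with the unrounded x, y): √((x − 7.7)²+(y + 0.2)²) = 156.09 ≈ 156.09 km. ✓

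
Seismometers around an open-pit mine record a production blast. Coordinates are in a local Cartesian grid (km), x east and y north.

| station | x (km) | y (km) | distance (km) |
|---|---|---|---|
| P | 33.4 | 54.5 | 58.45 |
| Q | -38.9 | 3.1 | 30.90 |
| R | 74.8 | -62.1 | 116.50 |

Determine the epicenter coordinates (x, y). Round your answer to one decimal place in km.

Circle about each station: (x − 33.4)² + (y − 54.5)² = 58.45²; (x + 38.9)² + (y − 3.1)² = 30.90²; (x − 74.8)² + (y + 62.1)² = 116.50².
Subtracting pairs of circle equations eliminates x²+y² and gives linear equations (the radical axes):
-144.6 x − 102.8 y = -101.40
82.8 x − 233.2 y = -4790.21
Solving the 2×2 system: x ≈ -11.1, y ≈ 16.6 km.
Check against P (with the unrounded x, y): √((x − 33.4)²+(y − 54.5)²) = 58.45 ≈ 58.45 km. ✓

-11.1 km east, 16.6 km north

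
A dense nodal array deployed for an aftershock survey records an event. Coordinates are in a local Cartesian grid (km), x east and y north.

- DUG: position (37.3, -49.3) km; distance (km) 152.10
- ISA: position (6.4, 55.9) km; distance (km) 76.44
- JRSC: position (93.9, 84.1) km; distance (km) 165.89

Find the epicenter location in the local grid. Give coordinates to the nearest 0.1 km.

Circle about each station: (x − 37.3)² + (y + 49.3)² = 152.10²; (x − 6.4)² + (y − 55.9)² = 76.44²; (x − 93.9)² + (y − 84.1)² = 165.89².
Subtracting pairs of circle equations eliminates x²+y² and gives linear equations (the radical axes):
-61.8 x + 210.4 y = 16635.33
113.2 x + 266.8 y = 7683.16
Solving the 2×2 system: x ≈ -70.0, y ≈ 58.5 km.

-70.0 km east, 58.5 km north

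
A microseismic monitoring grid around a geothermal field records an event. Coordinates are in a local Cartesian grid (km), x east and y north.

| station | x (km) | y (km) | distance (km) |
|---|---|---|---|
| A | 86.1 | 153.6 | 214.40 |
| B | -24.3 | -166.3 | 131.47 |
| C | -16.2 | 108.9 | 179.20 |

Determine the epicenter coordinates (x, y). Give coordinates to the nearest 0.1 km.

x ≈ 49.8 km, y ≈ -57.7 km

Circle about each station: (x − 86.1)² + (y − 153.6)² = 214.40²; (x + 24.3)² + (y + 166.3)² = 131.47²; (x + 16.2)² + (y − 108.9)² = 179.20².
Subtracting pairs of circle equations eliminates x²+y² and gives linear equations (the radical axes):
-220.8 x − 639.8 y = 25923.01
-204.6 x − 89.4 y = -5029.80
Solving the 2×2 system: x ≈ 49.8, y ≈ -57.7 km.
Check against A (with the unrounded x, y): √((x − 86.1)²+(y − 153.6)²) = 214.40 ≈ 214.40 km. ✓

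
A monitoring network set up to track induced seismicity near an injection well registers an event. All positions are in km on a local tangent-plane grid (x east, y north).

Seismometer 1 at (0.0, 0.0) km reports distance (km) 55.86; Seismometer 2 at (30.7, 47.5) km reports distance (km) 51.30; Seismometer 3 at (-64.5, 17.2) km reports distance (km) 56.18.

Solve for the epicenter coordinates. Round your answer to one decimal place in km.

x ≈ -20.4 km, y ≈ 52.0 km

Circle about each station: x² + y² = 55.86²; (x − 30.7)² + (y − 47.5)² = 51.30²; (x + 64.5)² + (y − 17.2)² = 56.18².
Subtracting pairs of circle equations eliminates x²+y² and gives linear equations (the radical axes):
61.4 x + 95.0 y = 3687.39
-129.0 x + 34.4 y = 4420.24
Solving the 2×2 system: x ≈ -20.4, y ≈ 52.0 km.
Check against Seismometer 1 (with the unrounded x, y): √(x²+y²) = 55.86 ≈ 55.86 km. ✓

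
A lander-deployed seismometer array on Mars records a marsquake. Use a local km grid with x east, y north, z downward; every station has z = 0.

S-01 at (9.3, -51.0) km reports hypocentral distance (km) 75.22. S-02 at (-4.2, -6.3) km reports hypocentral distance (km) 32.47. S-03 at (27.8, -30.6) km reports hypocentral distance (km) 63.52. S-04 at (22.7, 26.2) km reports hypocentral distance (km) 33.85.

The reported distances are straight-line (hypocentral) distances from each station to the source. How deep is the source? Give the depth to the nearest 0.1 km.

18.3 km

Each station gives a sphere (x−x_i)² + (y−y_i)² + z² = d_i² (stations at z=0).
Subtracting the S-01 sphere from S-02 and S-03: z² cancels, leaving linear equations in x and y:
-27.0 x + 89.4 y = 1973.59
37.0 x + 40.8 y = 644.97
Solving: x ≈ -5.185, y ≈ 20.510 km (keep extra digits for the depth step; rounded: -5.2, 20.5).
Then from the S-01 sphere: z² = 75.22² − (x − 9.3)² − (y + 51.0)² with x = -5.185, y = 20.510, so z ≈ 18.291 ≈ 18.3 km.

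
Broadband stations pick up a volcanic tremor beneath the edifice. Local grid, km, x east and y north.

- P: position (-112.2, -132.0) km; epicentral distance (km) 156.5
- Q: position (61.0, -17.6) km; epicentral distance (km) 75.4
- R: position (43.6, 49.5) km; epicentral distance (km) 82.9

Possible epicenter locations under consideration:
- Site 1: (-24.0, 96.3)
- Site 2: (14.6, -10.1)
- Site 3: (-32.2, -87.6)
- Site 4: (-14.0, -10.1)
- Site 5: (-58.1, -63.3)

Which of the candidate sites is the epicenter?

Site 4

For each candidate, compare |candidate − station| to the reported distance:
Site 1: residuals P 88.2, Q 66.7, R 0.7 → max 88.2 km
Site 2: residuals P 19.4, Q 28.4, R 16.6 → max 28.4 km
Site 3: residuals P 65.0, Q 41.2, R 73.8 → max 73.8 km
Site 4: residuals P 0.0, Q 0.0, R 0.0 → max 0.0 km
Site 5: residuals P 69.1, Q 52.2, R 69.0 → max 69.1 km
Only Site 4 has all residuals ≈ 0.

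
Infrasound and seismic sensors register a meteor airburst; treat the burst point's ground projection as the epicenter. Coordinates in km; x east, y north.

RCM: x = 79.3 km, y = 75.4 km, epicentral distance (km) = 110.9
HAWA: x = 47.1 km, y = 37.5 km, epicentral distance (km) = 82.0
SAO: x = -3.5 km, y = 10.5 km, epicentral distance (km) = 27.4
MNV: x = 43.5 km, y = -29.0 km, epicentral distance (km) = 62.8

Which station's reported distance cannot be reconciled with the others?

Solve using three stations at a time. Using HAWA, SAO, MNV (subtract circle equations pairwise → linear system) gives (x, y) ≈ (-17.3, -13.3).
Distances from that point to each station vs reported:
  RCM: calculated 131.2 vs reported 110.9 → residual 20.3 km
  HAWA: calculated 82.0 vs reported 82.0 → residual 0.0 km
  SAO: calculated 27.5 vs reported 27.4 → residual 0.1 km
  MNV: calculated 62.8 vs reported 62.8 → residual 0.0 km
HAWA, SAO, MNV are mutually consistent (residuals ≈ 0); RCM is off by 20.3 km.

RCM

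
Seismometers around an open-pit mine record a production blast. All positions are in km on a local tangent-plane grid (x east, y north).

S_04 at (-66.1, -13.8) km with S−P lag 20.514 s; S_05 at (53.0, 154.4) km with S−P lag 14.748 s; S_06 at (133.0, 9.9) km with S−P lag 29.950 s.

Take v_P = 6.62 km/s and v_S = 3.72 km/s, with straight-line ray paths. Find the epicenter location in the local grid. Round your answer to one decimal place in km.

Distance from S−P lag: d = Δt · v_P v_S / (v_P − v_S) = Δt · (6.62·3.72)/(6.62−3.72) ≈ 8.4919·Δt.
So d_S_04 = 174.20, d_S_05 = 125.24, d_S_06 = 254.33 km.
Circle about each station: (x + 66.1)² + (y + 13.8)² = 174.20²; (x − 53.0)² + (y − 154.4)² = 125.24²; (x − 133.0)² + (y − 9.9)² = 254.33².
Subtracting pairs of circle equations eliminates x²+y² and gives linear equations (the radical axes):
238.2 x + 336.4 y = 36749.29
398.2 x + 47.4 y = -21110.75
Solving the 2×2 system: x ≈ -72.1, y ≈ 160.3 km.

-72.1 km east, 160.3 km north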